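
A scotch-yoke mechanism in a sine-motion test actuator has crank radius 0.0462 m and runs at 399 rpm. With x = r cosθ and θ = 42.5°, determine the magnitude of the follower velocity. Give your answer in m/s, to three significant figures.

ω = 41.78 rad/s (from 399 rpm).
x = r cosθ ⇒ ẋ = −rω sinθ.
|v| = rω|sinθ| = 0.0462·41.78·|sin 42.5°| = 1.3041 m/s.

1.30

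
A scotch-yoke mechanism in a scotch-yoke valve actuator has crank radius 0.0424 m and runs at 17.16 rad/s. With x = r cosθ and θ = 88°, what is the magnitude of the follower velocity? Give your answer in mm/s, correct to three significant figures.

ω = 17.16 rad/s
x = r cosθ ⇒ ẋ = −rω sinθ.
|v| = rω|sinθ| = 0.0424·17.16·|sin 88°| = 0.72714 m/s = 727.14 mm/s.

727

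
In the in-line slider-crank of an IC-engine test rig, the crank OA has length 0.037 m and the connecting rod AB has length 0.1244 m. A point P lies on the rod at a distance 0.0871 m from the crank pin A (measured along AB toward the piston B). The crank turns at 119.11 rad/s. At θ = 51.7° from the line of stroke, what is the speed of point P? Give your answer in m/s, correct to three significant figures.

4.00

ω = 119.1 rad/s.  Crank-pin speed |V_A| = rω = 4.4071 m/s, perpendicular to OA.
Rod angle: sinφ = −(r/L) sinθ ⇒ φ = -13.498°; ω_rod = −rω cosθ/√(L²−r²sin²θ) = -22.58 rad/s.
V_P = V_A + ω_rod × AP, with AP = 0.0871 m along the rod.
Components: V_Px = −rω sinθ − a·ω_rod·sinφ = -3.9176 m/s;  V_Py = rω cosθ + a·ω_rod·cosφ = +0.81898 m/s.
|V_P| = √(V_Px² + V_Py²) = 4.0023 m/s.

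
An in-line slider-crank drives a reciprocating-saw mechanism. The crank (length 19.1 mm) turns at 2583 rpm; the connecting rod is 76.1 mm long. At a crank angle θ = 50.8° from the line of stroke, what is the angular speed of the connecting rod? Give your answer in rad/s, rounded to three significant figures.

43.7

ω = 270.5 rad/s (converted from 2583 rpm).
The rod makes angle φ with the slider axis where L sinφ = r sinθ; differentiating, L cosφ·φ̇ = r ω cosθ.
L cosφ = √(L² − r² sin²θ) = 0.074647 m.
|ω_rod| = r ω |cosθ| / √(L² − r² sin²θ) = 0.0191·270.5·0.63203/0.074647 = 43.743 rad/s.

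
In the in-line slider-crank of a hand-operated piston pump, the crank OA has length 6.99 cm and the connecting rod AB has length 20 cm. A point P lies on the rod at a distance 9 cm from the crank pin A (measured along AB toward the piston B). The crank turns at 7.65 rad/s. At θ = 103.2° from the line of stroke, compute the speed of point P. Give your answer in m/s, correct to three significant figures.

0.505

ω = 7.65 rad/s.  Crank-pin speed |V_A| = rω = 0.53474 m/s, perpendicular to OA.
Rod angle: sinφ = −(r/L) sinθ ⇒ φ = -19.893°; ω_rod = −rω cosθ/√(L²−r²sin²θ) = +0.64928 rad/s.
V_P = V_A + ω_rod × AP, with AP = 0.09 m along the rod.
Components: V_Px = −rω sinθ − a·ω_rod·sinφ = -0.50072 m/s;  V_Py = rω cosθ + a·ω_rod·cosφ = -0.067159 m/s.
|V_P| = √(V_Px² + V_Py²) = 0.50521 m/s.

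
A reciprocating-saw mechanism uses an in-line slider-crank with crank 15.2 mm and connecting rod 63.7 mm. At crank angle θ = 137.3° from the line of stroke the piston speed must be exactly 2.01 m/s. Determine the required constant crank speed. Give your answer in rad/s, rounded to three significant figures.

237

For an in-line slider-crank, |v_piston| = rω|sinθ|·[1 + r cosθ/√(L² − r² sin²θ)].
With r = 0.0152 m, L = 0.0637 m, θ = 137.3°: the bracketed kinematic factor |dx/dθ| = 0.0084762 m.
ω = v/|dx/dθ| = 2.01/0.0084762 = 237.13 rad/s.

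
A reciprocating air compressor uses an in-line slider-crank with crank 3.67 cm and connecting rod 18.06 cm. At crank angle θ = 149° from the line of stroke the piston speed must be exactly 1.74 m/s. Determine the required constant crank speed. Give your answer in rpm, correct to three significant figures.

For an in-line slider-crank, |v_piston| = rω|sinθ|·[1 + r cosθ/√(L² − r² sin²θ)].
With r = 0.0367 m, L = 0.1806 m, θ = 149°: the bracketed kinematic factor |dx/dθ| = 0.015591 m.
ω = v/|dx/dθ| = 1.74/0.015591 = 111.6 rad/s.
N = 60ω/(2π) = 1065.7 rpm.

1070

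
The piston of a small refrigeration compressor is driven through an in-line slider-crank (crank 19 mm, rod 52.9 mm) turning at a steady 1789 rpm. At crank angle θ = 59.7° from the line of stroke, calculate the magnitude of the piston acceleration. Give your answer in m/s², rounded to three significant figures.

ω = 2π·1789/60 = 187.3 rad/s
x(θ) = r cosθ + √(L² − r² sin²θ); with ω constant, a = ω²·d²x/dθ².
d²x/dθ² = −r cosθ − r²(cos2θ)/√u − r⁴ sin²2θ/(4u^{3/2}),  u = L² − r² sin²θ = 0.0025293 m².
Substituting r = 0.019 m, L = 0.0529 m, θ = 59.7°: d²x/dθ² = -0.0062567 m.
a = ω²·d²x/dθ² = (187.3)²·(-0.0062567) = -219.6 m/s²;  |a| = 219.6 m/s².

220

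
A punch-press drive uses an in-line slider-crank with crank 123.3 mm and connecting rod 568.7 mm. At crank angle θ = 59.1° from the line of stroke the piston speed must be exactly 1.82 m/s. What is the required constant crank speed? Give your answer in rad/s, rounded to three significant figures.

For an in-line slider-crank, |v_piston| = rω|sinθ|·[1 + r cosθ/√(L² − r² sin²θ)].
With r = 0.1233 m, L = 0.5687 m, θ = 59.1°: the bracketed kinematic factor |dx/dθ| = 0.11779 m.
ω = v/|dx/dθ| = 1.82/0.11779 = 15.451 rad/s.

15.5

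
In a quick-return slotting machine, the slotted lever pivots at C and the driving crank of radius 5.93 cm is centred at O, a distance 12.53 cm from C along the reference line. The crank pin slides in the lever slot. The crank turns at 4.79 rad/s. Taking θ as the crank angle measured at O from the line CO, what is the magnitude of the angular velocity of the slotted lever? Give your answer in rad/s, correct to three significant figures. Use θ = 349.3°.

1.53

ω = 4.79 rad/s
Crank pin A relative to C: A = (d + r cosθ, r sinθ); lever angle φ = atan2(r sinθ, d + r cosθ).
Differentiating tanφ: φ̇ = rω(d cosθ + r)/(d² + r² + 2dr cosθ).
d² + r² + 2dr cosθ = |CA|² = 0.0338188 m²;  d cosθ + r = +0.18242 m.
|ω_lever| = |0.0593·4.79·+0.18242| / 0.0338188 = 1.5322 rad/s.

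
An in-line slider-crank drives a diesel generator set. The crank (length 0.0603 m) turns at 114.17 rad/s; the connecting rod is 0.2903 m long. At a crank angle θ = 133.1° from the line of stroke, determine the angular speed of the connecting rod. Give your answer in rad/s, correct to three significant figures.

ω = 114.2 rad/s
The rod makes angle φ with the slider axis where L sinφ = r sinθ; differentiating, L cosφ·φ̇ = r ω cosθ.
L cosφ = √(L² − r² sin²θ) = 0.28694 m.
|ω_rod| = r ω |cosθ| / √(L² − r² sin²θ) = 0.0603·114.2·0.68327/0.28694 = 16.393 rad/s.

16.4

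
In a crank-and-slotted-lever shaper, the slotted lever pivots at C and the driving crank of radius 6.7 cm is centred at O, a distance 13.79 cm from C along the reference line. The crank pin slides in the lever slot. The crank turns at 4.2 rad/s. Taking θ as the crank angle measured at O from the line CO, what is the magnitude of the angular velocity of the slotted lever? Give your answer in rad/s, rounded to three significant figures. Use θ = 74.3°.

1.03

ω = 4.2 rad/s
Crank pin A relative to C: A = (d + r cosθ, r sinθ); lever angle φ = atan2(r sinθ, d + r cosθ).
Differentiating tanφ: φ̇ = rω(d cosθ + r)/(d² + r² + 2dr cosθ).
d² + r² + 2dr cosθ = |CA|² = 0.0285057 m²;  d cosθ + r = +0.10432 m.
|ω_lever| = |0.067·4.2·+0.10432| / 0.0285057 = 1.0298 rad/s.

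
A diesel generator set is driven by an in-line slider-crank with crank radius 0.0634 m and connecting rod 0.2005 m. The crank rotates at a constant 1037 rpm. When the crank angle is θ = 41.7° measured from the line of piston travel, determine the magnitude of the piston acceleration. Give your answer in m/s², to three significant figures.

ω = 2π·1037/60 = 108.6 rad/s
x(θ) = r cosθ + √(L² − r² sin²θ); with ω constant, a = ω²·d²x/dθ².
d²x/dθ² = −r cosθ − r²(cos2θ)/√u − r⁴ sin²2θ/(4u^{3/2}),  u = L² − r² sin²θ = 0.0384215 m².
Substituting r = 0.0634 m, L = 0.2005 m, θ = 41.7°: d²x/dθ² = -0.050223 m.
a = ω²·d²x/dθ² = (108.6)²·(-0.050223) = -592.27 m/s²;  |a| = 592.27 m/s².

592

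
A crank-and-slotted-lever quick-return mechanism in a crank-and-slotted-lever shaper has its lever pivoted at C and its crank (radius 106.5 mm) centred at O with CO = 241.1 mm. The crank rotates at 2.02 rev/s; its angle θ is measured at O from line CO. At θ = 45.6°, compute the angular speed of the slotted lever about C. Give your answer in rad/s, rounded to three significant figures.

3.53

ω = 12.69 rad/s (from 2.02 rev/s).
Crank pin A relative to C: A = (d + r cosθ, r sinθ); lever angle φ = atan2(r sinθ, d + r cosθ).
Differentiating tanφ: φ̇ = rω(d cosθ + r)/(d² + r² + 2dr cosθ).
d² + r² + 2dr cosθ = |CA|² = 0.105402 m²;  d cosθ + r = +0.27519 m.
|ω_lever| = |0.1065·12.69·+0.27519| / 0.105402 = 3.5291 rad/s.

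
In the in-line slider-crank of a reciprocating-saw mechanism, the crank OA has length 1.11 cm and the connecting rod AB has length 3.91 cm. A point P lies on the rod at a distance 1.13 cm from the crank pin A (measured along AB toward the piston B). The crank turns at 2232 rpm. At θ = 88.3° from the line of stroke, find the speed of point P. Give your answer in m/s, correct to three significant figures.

2.60

ω = 233.7 rad/s.  Crank-pin speed |V_A| = rω = 2.5945 m/s, perpendicular to OA.
Rod angle: sinφ = −(r/L) sinθ ⇒ φ = -16.485°; ω_rod = −rω cosθ/√(L²−r²sin²θ) = -2.0529 rad/s.
V_P = V_A + ω_rod × AP, with AP = 0.0113 m along the rod.
Components: V_Px = −rω sinθ − a·ω_rod·sinφ = -2.5999 m/s;  V_Py = rω cosθ + a·ω_rod·cosφ = +0.054724 m/s.
|V_P| = √(V_Px² + V_Py²) = 2.6005 m/s.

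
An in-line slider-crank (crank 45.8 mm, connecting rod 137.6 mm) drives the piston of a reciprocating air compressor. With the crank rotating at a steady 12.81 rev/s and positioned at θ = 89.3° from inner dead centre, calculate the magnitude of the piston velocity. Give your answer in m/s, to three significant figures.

ω = 2π·12.8 = 80.49 rad/s
For an in-line slider-crank, x = r cosθ + √(L² − r² sin²θ), so v = −rω sinθ·[1 + r cosθ/√(L² − r² sin²θ)].
With r = 0.0458 m, L = 0.1376 m, θ = 89.3°: √(L² − r² sin²θ) = 0.12976 m.
v = −0.0458·80.49·0.99993·[1 + 0.0458·0.01222/0.12976] = -3.702 m/s.
|v| = 3.702 m/s.

3.70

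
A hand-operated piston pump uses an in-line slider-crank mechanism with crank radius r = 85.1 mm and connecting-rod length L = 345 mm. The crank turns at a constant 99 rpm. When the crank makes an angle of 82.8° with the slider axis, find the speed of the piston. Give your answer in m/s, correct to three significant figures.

ω = 2π·99/60 = 10.37 rad/s
For an in-line slider-crank, x = r cosθ + √(L² − r² sin²θ), so v = −rω sinθ·[1 + r cosθ/√(L² − r² sin²θ)].
With r = 0.0851 m, L = 0.345 m, θ = 82.8°: √(L² − r² sin²θ) = 0.33451 m.
v = −0.0851·10.37·0.99211·[1 + 0.0851·0.12533/0.33451] = -0.90321 m/s.
|v| = 0.90321 m/s.

0.903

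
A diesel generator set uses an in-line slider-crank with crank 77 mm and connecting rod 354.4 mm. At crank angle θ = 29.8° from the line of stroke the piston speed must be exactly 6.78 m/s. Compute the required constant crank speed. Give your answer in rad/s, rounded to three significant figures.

149

For an in-line slider-crank, |v_piston| = rω|sinθ|·[1 + r cosθ/√(L² − r² sin²θ)].
With r = 0.077 m, L = 0.3544 m, θ = 29.8°: the bracketed kinematic factor |dx/dθ| = 0.045524 m.
ω = v/|dx/dθ| = 6.78/0.045524 = 148.93 rad/s.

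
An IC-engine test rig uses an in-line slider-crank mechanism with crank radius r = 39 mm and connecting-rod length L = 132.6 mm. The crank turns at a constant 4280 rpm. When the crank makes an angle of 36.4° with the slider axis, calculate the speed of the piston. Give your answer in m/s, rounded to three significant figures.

ω = 2π·4280/60 = 448.2 rad/s
For an in-line slider-crank, x = r cosθ + √(L² − r² sin²θ), so v = −rω sinθ·[1 + r cosθ/√(L² − r² sin²θ)].
With r = 0.039 m, L = 0.1326 m, θ = 36.4°: √(L² − r² sin²θ) = 0.13056 m.
v = −0.039·448.2·0.59342·[1 + 0.039·0.80489/0.13056] = -12.867 m/s.
|v| = 12.867 m/s.

12.9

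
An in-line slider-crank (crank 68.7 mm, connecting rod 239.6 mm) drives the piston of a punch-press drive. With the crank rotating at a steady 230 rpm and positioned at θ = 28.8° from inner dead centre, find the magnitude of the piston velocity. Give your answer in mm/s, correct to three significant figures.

999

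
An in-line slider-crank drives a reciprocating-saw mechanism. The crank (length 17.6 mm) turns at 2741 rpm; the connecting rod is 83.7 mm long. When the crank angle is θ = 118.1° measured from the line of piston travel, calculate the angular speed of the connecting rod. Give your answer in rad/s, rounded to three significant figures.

ω = 287 rad/s (converted from 2741 rpm).
The rod makes angle φ with the slider axis where L sinφ = r sinθ; differentiating, L cosφ·φ̇ = r ω cosθ.
L cosφ = √(L² − r² sin²θ) = 0.082247 m.
|ω_rod| = r ω |cosθ| / √(L² − r² sin²θ) = 0.0176·287·0.47101/0.082247 = 28.931 rad/s.

28.9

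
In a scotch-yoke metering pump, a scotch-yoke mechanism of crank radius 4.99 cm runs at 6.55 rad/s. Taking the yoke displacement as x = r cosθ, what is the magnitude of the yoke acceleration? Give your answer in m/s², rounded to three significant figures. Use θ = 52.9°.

ω = 6.55 rad/s
x = r cosθ ⇒ ẍ = −rω² cosθ (ω constant).
|a| = rω²|cosθ| = 0.0499·(6.55)²·|cos 52.9°| = 1.2914 m/s².

1.29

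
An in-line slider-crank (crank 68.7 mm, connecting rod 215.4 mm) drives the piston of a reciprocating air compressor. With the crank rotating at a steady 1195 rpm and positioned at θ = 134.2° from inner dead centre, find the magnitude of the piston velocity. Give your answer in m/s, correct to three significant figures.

ω = 2π·1195/60 = 125.1 rad/s
For an in-line slider-crank, x = r cosθ + √(L² − r² sin²θ), so v = −rω sinθ·[1 + r cosθ/√(L² − r² sin²θ)].
With r = 0.0687 m, L = 0.2154 m, θ = 134.2°: √(L² − r² sin²θ) = 0.20969 m.
v = −0.0687·125.1·0.71691·[1 + 0.0687·-0.69717/0.20969] = -4.7556 m/s.
|v| = 4.7556 m/s.

4.76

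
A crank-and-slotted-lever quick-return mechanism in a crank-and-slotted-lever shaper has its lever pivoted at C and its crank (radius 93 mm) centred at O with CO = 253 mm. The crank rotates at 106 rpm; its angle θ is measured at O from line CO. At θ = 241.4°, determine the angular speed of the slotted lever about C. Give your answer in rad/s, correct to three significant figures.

0.579

ω = 11.1 rad/s (from 106 rpm).
Crank pin A relative to C: A = (d + r cosθ, r sinθ); lever angle φ = atan2(r sinθ, d + r cosθ).
Differentiating tanφ: φ̇ = rω(d cosθ + r)/(d² + r² + 2dr cosθ).
d² + r² + 2dr cosθ = |CA|² = 0.0501317 m²;  d cosθ + r = -0.028109 m.
|ω_lever| = |0.093·11.1·-0.028109| / 0.0501317 = 0.57883 rad/s.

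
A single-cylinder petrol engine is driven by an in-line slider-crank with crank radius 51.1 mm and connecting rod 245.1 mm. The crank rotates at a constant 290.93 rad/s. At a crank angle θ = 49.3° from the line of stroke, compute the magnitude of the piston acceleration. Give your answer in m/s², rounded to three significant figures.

2690

ω = 290.9 rad/s
x(θ) = r cosθ + √(L² − r² sin²θ); with ω constant, a = ω²·d²x/dθ².
d²x/dθ² = −r cosθ − r²(cos2θ)/√u − r⁴ sin²2θ/(4u^{3/2}),  u = L² − r² sin²θ = 0.0585732 m².
Substituting r = 0.0511 m, L = 0.2451 m, θ = 49.3°: d²x/dθ² = -0.031826 m.
a = ω²·d²x/dθ² = (290.9)²·(-0.031826) = -2693.8 m/s²;  |a| = 2693.8 m/s².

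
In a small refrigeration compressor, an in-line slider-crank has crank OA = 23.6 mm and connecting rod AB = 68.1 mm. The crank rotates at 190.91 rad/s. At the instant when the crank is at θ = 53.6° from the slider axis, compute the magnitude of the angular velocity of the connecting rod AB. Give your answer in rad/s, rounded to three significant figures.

40.9

ω = 190.9 rad/s
The rod makes angle φ with the slider axis where L sinφ = r sinθ; differentiating, L cosφ·φ̇ = r ω cosθ.
L cosφ = √(L² − r² sin²θ) = 0.065397 m.
|ω_rod| = r ω |cosθ| / √(L² − r² sin²θ) = 0.0236·190.9·0.59342/0.065397 = 40.883 rad/s.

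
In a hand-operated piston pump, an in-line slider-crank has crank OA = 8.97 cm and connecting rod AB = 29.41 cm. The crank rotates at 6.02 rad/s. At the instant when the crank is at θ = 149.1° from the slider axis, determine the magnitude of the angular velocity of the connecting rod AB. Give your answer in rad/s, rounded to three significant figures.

1.60

ω = 6.02 rad/s
The rod makes angle φ with the slider axis where L sinφ = r sinθ; differentiating, L cosφ·φ̇ = r ω cosθ.
L cosφ = √(L² − r² sin²θ) = 0.29047 m.
|ω_rod| = r ω |cosθ| / √(L² − r² sin²θ) = 0.0897·6.02·0.85806/0.29047 = 1.5952 rad/s.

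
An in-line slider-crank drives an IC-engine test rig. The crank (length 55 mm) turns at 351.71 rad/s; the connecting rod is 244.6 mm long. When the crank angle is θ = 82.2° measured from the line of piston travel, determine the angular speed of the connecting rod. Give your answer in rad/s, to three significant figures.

11.0

ω = 351.7 rad/s
The rod makes angle φ with the slider axis where L sinφ = r sinθ; differentiating, L cosφ·φ̇ = r ω cosθ.
L cosφ = √(L² − r² sin²θ) = 0.23845 m.
|ω_rod| = r ω |cosθ| / √(L² − r² sin²θ) = 0.055·351.7·0.13572/0.23845 = 11.01 rad/s.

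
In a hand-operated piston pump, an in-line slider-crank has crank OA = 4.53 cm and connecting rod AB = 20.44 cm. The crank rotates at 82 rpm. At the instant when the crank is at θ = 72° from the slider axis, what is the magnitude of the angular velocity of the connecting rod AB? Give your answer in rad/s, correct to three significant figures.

0.602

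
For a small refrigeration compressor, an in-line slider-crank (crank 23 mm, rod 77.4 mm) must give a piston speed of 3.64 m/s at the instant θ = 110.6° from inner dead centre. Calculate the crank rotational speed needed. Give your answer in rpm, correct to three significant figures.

For an in-line slider-crank, |v_piston| = rω|sinθ|·[1 + r cosθ/√(L² − r² sin²θ)].
With r = 0.023 m, L = 0.0774 m, θ = 110.6°: the bracketed kinematic factor |dx/dθ| = 0.019186 m.
ω = v/|dx/dθ| = 3.64/0.019186 = 189.72 rad/s.
N = 60ω/(2π) = 1811.7 rpm.

1810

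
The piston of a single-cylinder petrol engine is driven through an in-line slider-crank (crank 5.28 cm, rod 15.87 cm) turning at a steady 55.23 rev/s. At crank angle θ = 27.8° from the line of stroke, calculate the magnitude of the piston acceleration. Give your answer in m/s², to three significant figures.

ω = 2π·55.2 = 347 rad/s
x(θ) = r cosθ + √(L² − r² sin²θ); with ω constant, a = ω²·d²x/dθ².
d²x/dθ² = −r cosθ − r²(cos2θ)/√u − r⁴ sin²2θ/(4u^{3/2}),  u = L² − r² sin²θ = 0.0245793 m².
Substituting r = 0.0528 m, L = 0.1587 m, θ = 27.8°: d²x/dθ² = -0.057095 m.
a = ω²·d²x/dθ² = (347)²·(-0.057095) = -6875.6 m/s²;  |a| = 6875.6 m/s².

6880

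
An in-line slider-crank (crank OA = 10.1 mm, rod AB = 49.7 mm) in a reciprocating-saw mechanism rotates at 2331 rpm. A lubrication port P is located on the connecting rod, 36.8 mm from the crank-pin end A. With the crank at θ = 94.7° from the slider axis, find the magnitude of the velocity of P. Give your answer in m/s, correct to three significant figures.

2.43

ω = 244.1 rad/s.  Crank-pin speed |V_A| = rω = 2.4654 m/s, perpendicular to OA.
Rod angle: sinφ = −(r/L) sinθ ⇒ φ = -11.685°; ω_rod = −rω cosθ/√(L²−r²sin²θ) = +4.1507 rad/s.
V_P = V_A + ω_rod × AP, with AP = 0.0368 m along the rod.
Components: V_Px = −rω sinθ − a·ω_rod·sinφ = -2.4262 m/s;  V_Py = rω cosθ + a·ω_rod·cosφ = -0.052434 m/s.
|V_P| = √(V_Px² + V_Py²) = 2.4268 m/s.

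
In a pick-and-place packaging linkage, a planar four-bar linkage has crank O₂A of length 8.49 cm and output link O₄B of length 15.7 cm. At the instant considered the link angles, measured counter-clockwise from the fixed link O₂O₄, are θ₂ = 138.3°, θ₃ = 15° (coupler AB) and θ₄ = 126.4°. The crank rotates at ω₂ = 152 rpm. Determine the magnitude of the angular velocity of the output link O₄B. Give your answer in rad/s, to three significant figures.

7.73

ω₂ = 15.92 rad/s (from 152 rpm).
Differentiating the loop-closure r₂e^{iθ₂}+r₃e^{iθ₃}=r₁+r₄e^{iθ₄} gives r₂ω₂e^{iθ₂}+r₃ω₃e^{iθ₃}=r₄ω₄e^{iθ₄}.
Eliminating the other unknown: ω₄ = r₂ω₂ sin(θ₂−θ₃) / [r₄ sin(θ₄−θ₃)].
Numerator sine = +0.83581; denominator sine = +0.93106.
Result = 0.0849·15.92·(+0.83581) / (0.157·(+0.93106)) = +7.727 rad/s; magnitude 7.727 rad/s.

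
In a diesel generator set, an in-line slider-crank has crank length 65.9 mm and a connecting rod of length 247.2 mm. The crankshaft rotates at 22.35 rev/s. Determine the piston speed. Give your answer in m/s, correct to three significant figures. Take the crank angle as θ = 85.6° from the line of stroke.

9.42

ω = 2π·22.4 = 140.4 rad/s
For an in-line slider-crank, x = r cosθ + √(L² − r² sin²θ), so v = −rω sinθ·[1 + r cosθ/√(L² − r² sin²θ)].
With r = 0.0659 m, L = 0.2472 m, θ = 85.6°: √(L² − r² sin²θ) = 0.23831 m.
v = −0.0659·140.4·0.99705·[1 + 0.0659·0.07672/0.23831] = -9.4228 m/s.
|v| = 9.4228 m/s.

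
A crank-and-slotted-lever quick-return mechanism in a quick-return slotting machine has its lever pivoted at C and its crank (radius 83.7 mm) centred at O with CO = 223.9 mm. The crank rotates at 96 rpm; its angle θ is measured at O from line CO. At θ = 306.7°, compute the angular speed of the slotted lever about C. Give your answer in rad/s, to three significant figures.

2.30

ω = 10.05 rad/s (from 96 rpm).
Crank pin A relative to C: A = (d + r cosθ, r sinθ); lever angle φ = atan2(r sinθ, d + r cosθ).
Differentiating tanφ: φ̇ = rω(d cosθ + r)/(d² + r² + 2dr cosθ).
d² + r² + 2dr cosθ = |CA|² = 0.0795364 m²;  d cosθ + r = +0.21751 m.
|ω_lever| = |0.0837·10.05·+0.21751| / 0.0795364 = 2.3011 rad/s.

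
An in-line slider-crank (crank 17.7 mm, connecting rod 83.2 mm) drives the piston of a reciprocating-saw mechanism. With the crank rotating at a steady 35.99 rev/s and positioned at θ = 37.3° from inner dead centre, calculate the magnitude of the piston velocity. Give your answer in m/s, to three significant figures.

ω = 2π·36 = 226.1 rad/s
For an in-line slider-crank, x = r cosθ + √(L² − r² sin²θ), so v = −rω sinθ·[1 + r cosθ/√(L² − r² sin²θ)].
With r = 0.0177 m, L = 0.0832 m, θ = 37.3°: √(L² − r² sin²θ) = 0.082506 m.
v = −0.0177·226.1·0.60599·[1 + 0.0177·0.79547/0.082506] = -2.8394 m/s.
|v| = 2.8394 m/s.

2.84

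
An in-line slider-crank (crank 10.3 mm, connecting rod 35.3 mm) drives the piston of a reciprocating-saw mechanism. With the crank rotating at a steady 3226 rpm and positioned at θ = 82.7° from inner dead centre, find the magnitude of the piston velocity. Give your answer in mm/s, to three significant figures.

ω = 2π·3226/60 = 337.8 rad/s
For an in-line slider-crank, x = r cosθ + √(L² − r² sin²θ), so v = −rω sinθ·[1 + r cosθ/√(L² − r² sin²θ)].
With r = 0.0103 m, L = 0.0353 m, θ = 82.7°: √(L² − r² sin²θ) = 0.033789 m.
v = −0.0103·337.8·0.99189·[1 + 0.0103·0.12706/0.033789] = -3.5851 m/s.
|v| = 3.5851 m/s = 3585.1 mm/s.

3590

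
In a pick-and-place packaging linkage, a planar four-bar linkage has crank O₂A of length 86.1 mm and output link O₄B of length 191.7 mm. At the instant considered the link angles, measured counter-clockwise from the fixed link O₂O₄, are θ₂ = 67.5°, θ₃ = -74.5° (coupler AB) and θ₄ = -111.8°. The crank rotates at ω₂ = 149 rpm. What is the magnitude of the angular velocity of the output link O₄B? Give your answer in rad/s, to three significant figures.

ω₂ = 15.6 rad/s (from 149 rpm).
Differentiating the loop-closure r₂e^{iθ₂}+r₃e^{iθ₃}=r₁+r₄e^{iθ₄} gives r₂ω₂e^{iθ₂}+r₃ω₃e^{iθ₃}=r₄ω₄e^{iθ₄}.
Eliminating the other unknown: ω₄ = r₂ω₂ sin(θ₂−θ₃) / [r₄ sin(θ₄−θ₃)].
Numerator sine = +0.61566; denominator sine = -0.60599.
Result = 0.0861·15.6·(+0.61566) / (0.1917·(-0.60599)) = -7.1199 rad/s; magnitude 7.1199 rad/s.

7.12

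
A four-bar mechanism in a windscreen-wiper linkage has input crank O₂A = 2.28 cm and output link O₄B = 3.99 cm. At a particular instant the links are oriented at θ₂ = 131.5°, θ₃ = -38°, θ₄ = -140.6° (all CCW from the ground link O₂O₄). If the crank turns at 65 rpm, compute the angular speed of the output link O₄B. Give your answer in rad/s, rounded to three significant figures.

ω₂ = 6.807 rad/s (from 65 rpm).
Differentiating the loop-closure r₂e^{iθ₂}+r₃e^{iθ₃}=r₁+r₄e^{iθ₄} gives r₂ω₂e^{iθ₂}+r₃ω₃e^{iθ₃}=r₄ω₄e^{iθ₄}.
Eliminating the other unknown: ω₄ = r₂ω₂ sin(θ₂−θ₃) / [r₄ sin(θ₄−θ₃)].
Numerator sine = +0.18224; denominator sine = -0.97592.
Result = 0.0228·6.807·(+0.18224) / (0.0399·(-0.97592)) = -0.72631 rad/s; magnitude 0.72631 rad/s.

0.726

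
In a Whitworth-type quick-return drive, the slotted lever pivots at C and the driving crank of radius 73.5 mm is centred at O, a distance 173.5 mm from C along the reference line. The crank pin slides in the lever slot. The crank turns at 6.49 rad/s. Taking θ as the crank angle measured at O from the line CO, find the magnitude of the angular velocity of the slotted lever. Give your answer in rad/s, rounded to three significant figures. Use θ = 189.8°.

4.48

ω = 6.49 rad/s
Crank pin A relative to C: A = (d + r cosθ, r sinθ); lever angle φ = atan2(r sinθ, d + r cosθ).
Differentiating tanφ: φ̇ = rω(d cosθ + r)/(d² + r² + 2dr cosθ).
d² + r² + 2dr cosθ = |CA|² = 0.0103722 m²;  d cosθ + r = -0.097468 m.
|ω_lever| = |0.0735·6.49·-0.097468| / 0.0103722 = 4.4826 rad/s.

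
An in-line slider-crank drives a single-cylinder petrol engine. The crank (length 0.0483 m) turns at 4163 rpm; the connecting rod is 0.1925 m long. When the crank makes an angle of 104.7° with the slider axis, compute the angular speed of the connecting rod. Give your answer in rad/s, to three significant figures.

28.6

ω = 435.9 rad/s (converted from 4163 rpm).
The rod makes angle φ with the slider axis where L sinφ = r sinθ; differentiating, L cosφ·φ̇ = r ω cosθ.
L cosφ = √(L² − r² sin²θ) = 0.18674 m.
|ω_rod| = r ω |cosθ| / √(L² − r² sin²θ) = 0.0483·435.9·0.25376/0.18674 = 28.612 rad/s.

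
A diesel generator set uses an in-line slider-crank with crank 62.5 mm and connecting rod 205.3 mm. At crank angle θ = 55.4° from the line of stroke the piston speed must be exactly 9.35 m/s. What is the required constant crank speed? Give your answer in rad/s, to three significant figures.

154

For an in-line slider-crank, |v_piston| = rω|sinθ|·[1 + r cosθ/√(L² − r² sin²θ)].
With r = 0.0625 m, L = 0.2053 m, θ = 55.4°: the bracketed kinematic factor |dx/dθ| = 0.060633 m.
ω = v/|dx/dθ| = 9.35/0.060633 = 154.21 rad/s.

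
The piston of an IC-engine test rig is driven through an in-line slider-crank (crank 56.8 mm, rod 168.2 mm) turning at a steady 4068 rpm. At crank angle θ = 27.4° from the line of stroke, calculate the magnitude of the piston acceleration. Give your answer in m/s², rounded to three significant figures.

11300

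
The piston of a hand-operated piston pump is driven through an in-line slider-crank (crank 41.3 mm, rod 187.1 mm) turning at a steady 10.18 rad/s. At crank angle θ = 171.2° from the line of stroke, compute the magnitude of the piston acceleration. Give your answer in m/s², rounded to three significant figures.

3.33

ω = 10.18 rad/s
x(θ) = r cosθ + √(L² − r² sin²θ); with ω constant, a = ω²·d²x/dθ².
d²x/dθ² = −r cosθ − r²(cos2θ)/√u − r⁴ sin²2θ/(4u^{3/2}),  u = L² − r² sin²θ = 0.0349665 m².
Substituting r = 0.0413 m, L = 0.1871 m, θ = 171.2°: d²x/dθ² = +0.032109 m.
a = ω²·d²x/dθ² = (10.18)²·(+0.032109) = +3.3275 m/s²;  |a| = 3.3275 m/s².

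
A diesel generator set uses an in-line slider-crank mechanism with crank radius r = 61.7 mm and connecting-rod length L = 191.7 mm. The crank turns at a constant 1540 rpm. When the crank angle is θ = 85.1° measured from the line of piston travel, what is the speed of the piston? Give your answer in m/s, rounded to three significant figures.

10.2

ω = 2π·1540/60 = 161.3 rad/s
For an in-line slider-crank, x = r cosθ + √(L² − r² sin²θ), so v = −rω sinθ·[1 + r cosθ/√(L² − r² sin²θ)].
With r = 0.0617 m, L = 0.1917 m, θ = 85.1°: √(L² − r² sin²θ) = 0.18158 m.
v = −0.0617·161.3·0.99635·[1 + 0.0617·0.08542/0.18158] = -10.202 m/s.
|v| = 10.202 m/s.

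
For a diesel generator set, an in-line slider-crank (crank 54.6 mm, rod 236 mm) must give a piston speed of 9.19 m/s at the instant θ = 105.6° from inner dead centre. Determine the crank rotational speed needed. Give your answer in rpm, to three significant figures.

For an in-line slider-crank, |v_piston| = rω|sinθ|·[1 + r cosθ/√(L² − r² sin²θ)].
With r = 0.0546 m, L = 0.236 m, θ = 105.6°: the bracketed kinematic factor |dx/dθ| = 0.049232 m.
ω = v/|dx/dθ| = 9.19/0.049232 = 186.67 rad/s.
N = 60ω/(2π) = 1782.5 rpm.

1780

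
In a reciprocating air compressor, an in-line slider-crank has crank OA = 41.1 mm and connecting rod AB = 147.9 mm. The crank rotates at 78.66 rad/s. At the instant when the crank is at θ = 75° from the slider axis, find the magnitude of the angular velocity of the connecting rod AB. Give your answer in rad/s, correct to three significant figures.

5.87

ω = 78.66 rad/s
The rod makes angle φ with the slider axis where L sinφ = r sinθ; differentiating, L cosφ·φ̇ = r ω cosθ.
L cosφ = √(L² − r² sin²θ) = 0.14247 m.
|ω_rod| = r ω |cosθ| / √(L² − r² sin²θ) = 0.0411·78.66·0.25882/0.14247 = 5.873 rad/s.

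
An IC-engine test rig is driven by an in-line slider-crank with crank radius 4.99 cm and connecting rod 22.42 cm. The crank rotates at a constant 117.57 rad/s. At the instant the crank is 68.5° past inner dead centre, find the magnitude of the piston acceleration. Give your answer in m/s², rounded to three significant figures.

139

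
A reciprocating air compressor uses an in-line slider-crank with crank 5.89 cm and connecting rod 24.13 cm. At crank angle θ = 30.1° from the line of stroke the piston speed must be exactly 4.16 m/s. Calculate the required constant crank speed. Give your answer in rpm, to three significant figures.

1110

For an in-line slider-crank, |v_piston| = rω|sinθ|·[1 + r cosθ/√(L² − r² sin²θ)].
With r = 0.0589 m, L = 0.2413 m, θ = 30.1°: the bracketed kinematic factor |dx/dθ| = 0.035824 m.
ω = v/|dx/dθ| = 4.16/0.035824 = 116.12 rad/s.
N = 60ω/(2π) = 1108.9 rpm.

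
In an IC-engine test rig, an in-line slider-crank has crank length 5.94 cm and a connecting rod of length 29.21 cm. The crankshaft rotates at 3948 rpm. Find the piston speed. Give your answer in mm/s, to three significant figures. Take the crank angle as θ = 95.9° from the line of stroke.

23900

ω = 2π·3948/60 = 413.4 rad/s
For an in-line slider-crank, x = r cosθ + √(L² − r² sin²θ), so v = −rω sinθ·[1 + r cosθ/√(L² − r² sin²θ)].
With r = 0.0594 m, L = 0.2921 m, θ = 95.9°: √(L² − r² sin²θ) = 0.28606 m.
v = −0.0594·413.4·0.99470·[1 + 0.0594·-0.10279/0.28606] = -23.906 m/s.
|v| = 23.906 m/s = 23906 mm/s.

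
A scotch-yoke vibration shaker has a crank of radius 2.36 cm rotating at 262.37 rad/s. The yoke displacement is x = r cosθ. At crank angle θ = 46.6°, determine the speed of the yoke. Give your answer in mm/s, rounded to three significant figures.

4500

ω = 262.4 rad/s
x = r cosθ ⇒ ẋ = −rω sinθ.
|v| = rω|sinθ| = 0.0236·262.4·|sin 46.6°| = 4.4989 m/s = 4498.9 mm/s.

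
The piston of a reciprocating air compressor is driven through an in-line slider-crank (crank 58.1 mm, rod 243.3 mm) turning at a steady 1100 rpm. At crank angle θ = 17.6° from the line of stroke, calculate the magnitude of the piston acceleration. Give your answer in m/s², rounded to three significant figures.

ω = 2π·1100/60 = 115.2 rad/s
x(θ) = r cosθ + √(L² − r² sin²θ); with ω constant, a = ω²·d²x/dθ².
d²x/dθ² = −r cosθ − r²(cos2θ)/√u − r⁴ sin²2θ/(4u^{3/2}),  u = L² − r² sin²θ = 0.0588863 m².
Substituting r = 0.0581 m, L = 0.2433 m, θ = 17.6°: d²x/dθ² = -0.066814 m.
a = ω²·d²x/dθ² = (115.2)²·(-0.066814) = -886.56 m/s²;  |a| = 886.56 m/s².

887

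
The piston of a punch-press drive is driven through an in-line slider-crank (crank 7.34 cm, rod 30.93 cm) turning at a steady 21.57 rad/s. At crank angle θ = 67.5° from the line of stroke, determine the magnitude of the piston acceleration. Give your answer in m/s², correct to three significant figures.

7.26

ω = 21.57 rad/s
x(θ) = r cosθ + √(L² − r² sin²θ); with ω constant, a = ω²·d²x/dθ².
d²x/dθ² = −r cosθ − r²(cos2θ)/√u − r⁴ sin²2θ/(4u^{3/2}),  u = L² − r² sin²θ = 0.0910679 m².
Substituting r = 0.0734 m, L = 0.3093 m, θ = 67.5°: d²x/dθ² = -0.015597 m.
a = ω²·d²x/dθ² = (21.57)²·(-0.015597) = -7.2568 m/s²;  |a| = 7.2568 m/s².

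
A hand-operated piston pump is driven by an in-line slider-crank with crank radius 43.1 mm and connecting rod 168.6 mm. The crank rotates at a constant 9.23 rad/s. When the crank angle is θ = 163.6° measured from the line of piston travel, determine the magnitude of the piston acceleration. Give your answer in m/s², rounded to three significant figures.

2.73

ω = 9.23 rad/s
x(θ) = r cosθ + √(L² − r² sin²θ); with ω constant, a = ω²·d²x/dθ².
d²x/dθ² = −r cosθ − r²(cos2θ)/√u − r⁴ sin²2θ/(4u^{3/2}),  u = L² − r² sin²θ = 0.0282779 m².
Substituting r = 0.0431 m, L = 0.1686 m, θ = 163.6°: d²x/dθ² = +0.032008 m.
a = ω²·d²x/dθ² = (9.23)²·(+0.032008) = +2.7268 m/s²;  |a| = 2.7268 m/s².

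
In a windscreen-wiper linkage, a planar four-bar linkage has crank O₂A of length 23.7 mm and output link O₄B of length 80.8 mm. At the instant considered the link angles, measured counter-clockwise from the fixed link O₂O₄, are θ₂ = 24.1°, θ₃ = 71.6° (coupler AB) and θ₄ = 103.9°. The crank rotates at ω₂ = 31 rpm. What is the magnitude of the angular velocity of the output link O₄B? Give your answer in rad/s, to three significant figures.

ω₂ = 3.246 rad/s (from 31 rpm).
Differentiating the loop-closure r₂e^{iθ₂}+r₃e^{iθ₃}=r₁+r₄e^{iθ₄} gives r₂ω₂e^{iθ₂}+r₃ω₃e^{iθ₃}=r₄ω₄e^{iθ₄}.
Eliminating the other unknown: ω₄ = r₂ω₂ sin(θ₂−θ₃) / [r₄ sin(θ₄−θ₃)].
Numerator sine = -0.73728; denominator sine = +0.53435.
Result = 0.0237·3.246·(-0.73728) / (0.0808·(+0.53435)) = -1.3138 rad/s; magnitude 1.3138 rad/s.

1.31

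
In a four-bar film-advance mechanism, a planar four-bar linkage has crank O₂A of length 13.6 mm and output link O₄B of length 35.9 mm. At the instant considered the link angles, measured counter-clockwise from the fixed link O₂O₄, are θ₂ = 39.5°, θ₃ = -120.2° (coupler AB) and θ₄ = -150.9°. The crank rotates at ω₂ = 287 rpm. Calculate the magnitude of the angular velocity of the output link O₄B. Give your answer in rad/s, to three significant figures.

7.74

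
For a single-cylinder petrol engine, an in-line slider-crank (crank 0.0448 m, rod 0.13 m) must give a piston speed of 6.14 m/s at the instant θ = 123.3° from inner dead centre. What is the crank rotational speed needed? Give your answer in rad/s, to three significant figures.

For an in-line slider-crank, |v_piston| = rω|sinθ|·[1 + r cosθ/√(L² − r² sin²θ)].
With r = 0.0448 m, L = 0.13 m, θ = 123.3°: the bracketed kinematic factor |dx/dθ| = 0.030046 m.
ω = v/|dx/dθ| = 6.14/0.030046 = 204.35 rad/s.

204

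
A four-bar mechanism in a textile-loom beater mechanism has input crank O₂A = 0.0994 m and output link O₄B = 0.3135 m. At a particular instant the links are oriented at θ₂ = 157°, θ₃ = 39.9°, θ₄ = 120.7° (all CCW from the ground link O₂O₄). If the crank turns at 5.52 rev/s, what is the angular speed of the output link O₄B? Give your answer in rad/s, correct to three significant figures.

9.92

ω₂ = 34.68 rad/s (from 5.52 rev/s).
Differentiating the loop-closure r₂e^{iθ₂}+r₃e^{iθ₃}=r₁+r₄e^{iθ₄} gives r₂ω₂e^{iθ₂}+r₃ω₃e^{iθ₃}=r₄ω₄e^{iθ₄}.
Eliminating the other unknown: ω₄ = r₂ω₂ sin(θ₂−θ₃) / [r₄ sin(θ₄−θ₃)].
Numerator sine = +0.89021; denominator sine = +0.98714.
Result = 0.0994·34.68·(+0.89021) / (0.3135·(+0.98714)) = +9.9171 rad/s; magnitude 9.9171 rad/s.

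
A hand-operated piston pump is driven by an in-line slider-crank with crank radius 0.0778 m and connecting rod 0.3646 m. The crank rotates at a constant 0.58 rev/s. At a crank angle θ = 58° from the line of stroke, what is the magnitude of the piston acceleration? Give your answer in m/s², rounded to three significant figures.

ω = 2π·0.58 = 3.644 rad/s
x(θ) = r cosθ + √(L² − r² sin²θ); with ω constant, a = ω²·d²x/dθ².
d²x/dθ² = −r cosθ − r²(cos2θ)/√u − r⁴ sin²2θ/(4u^{3/2}),  u = L² − r² sin²θ = 0.12858 m².
Substituting r = 0.0778 m, L = 0.3646 m, θ = 58°: d²x/dθ² = -0.033988 m.
a = ω²·d²x/dθ² = (3.644)²·(-0.033988) = -0.45139 m/s²;  |a| = 0.45139 m/s².

0.451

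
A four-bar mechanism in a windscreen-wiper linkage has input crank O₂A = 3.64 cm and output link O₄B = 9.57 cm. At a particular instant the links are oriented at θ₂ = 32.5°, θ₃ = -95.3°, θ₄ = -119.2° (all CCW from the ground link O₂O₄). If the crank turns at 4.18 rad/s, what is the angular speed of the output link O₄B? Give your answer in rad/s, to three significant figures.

3.10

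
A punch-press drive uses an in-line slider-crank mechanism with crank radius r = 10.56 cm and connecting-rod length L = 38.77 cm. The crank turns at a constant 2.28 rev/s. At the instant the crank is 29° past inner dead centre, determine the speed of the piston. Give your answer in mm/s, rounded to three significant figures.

ω = 2π·2.28 = 14.33 rad/s
For an in-line slider-crank, x = r cosθ + √(L² − r² sin²θ), so v = −rω sinθ·[1 + r cosθ/√(L² − r² sin²θ)].
With r = 0.1056 m, L = 0.3877 m, θ = 29°: √(L² − r² sin²θ) = 0.3843 m.
v = −0.1056·14.33·0.48481·[1 + 0.1056·0.87462/0.3843] = -0.90968 m/s.
|v| = 0.90968 m/s = 909.68 mm/s.

910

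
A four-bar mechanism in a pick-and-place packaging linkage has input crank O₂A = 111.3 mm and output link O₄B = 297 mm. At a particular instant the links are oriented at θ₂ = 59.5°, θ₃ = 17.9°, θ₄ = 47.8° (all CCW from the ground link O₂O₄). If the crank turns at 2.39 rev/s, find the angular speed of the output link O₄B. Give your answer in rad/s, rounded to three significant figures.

7.50

ω₂ = 15.02 rad/s (from 2.39 rev/s).
Differentiating the loop-closure r₂e^{iθ₂}+r₃e^{iθ₃}=r₁+r₄e^{iθ₄} gives r₂ω₂e^{iθ₂}+r₃ω₃e^{iθ₃}=r₄ω₄e^{iθ₄}.
Eliminating the other unknown: ω₄ = r₂ω₂ sin(θ₂−θ₃) / [r₄ sin(θ₄−θ₃)].
Numerator sine = +0.66393; denominator sine = +0.49849.
Result = 0.1113·15.02·(+0.66393) / (0.297·(+0.49849)) = +7.4952 rad/s; magnitude 7.4952 rad/s.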